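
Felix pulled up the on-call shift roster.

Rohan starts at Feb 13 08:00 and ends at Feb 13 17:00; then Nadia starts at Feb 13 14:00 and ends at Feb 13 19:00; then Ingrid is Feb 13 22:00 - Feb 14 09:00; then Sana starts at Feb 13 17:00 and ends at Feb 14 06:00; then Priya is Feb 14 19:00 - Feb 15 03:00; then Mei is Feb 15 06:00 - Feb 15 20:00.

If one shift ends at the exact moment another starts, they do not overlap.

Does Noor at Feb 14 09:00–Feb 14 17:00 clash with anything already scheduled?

No — it doesn't clash with anything

Rohan: ends Feb 13 17:00 at or before Noor starts Feb 14 09:00 → clear.
Nadia: ends Feb 13 19:00 at or before Noor starts Feb 14 09:00 → clear.
Sana: ends Feb 14 06:00 at or before Noor starts Feb 14 09:00 → clear.
Ingrid: ends Feb 14 09:00 at or before Noor starts Feb 14 09:00 → clear.
Priya: starts Feb 14 19:00 at or after Noor ends Feb 14 17:00 → clear.
Mei: starts Feb 15 06:00 at or after Noor ends Feb 14 17:00 → clear.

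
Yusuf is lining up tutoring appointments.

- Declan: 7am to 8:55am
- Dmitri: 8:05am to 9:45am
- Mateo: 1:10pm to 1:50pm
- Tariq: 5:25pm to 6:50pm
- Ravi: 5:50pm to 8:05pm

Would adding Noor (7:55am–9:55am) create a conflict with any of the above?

Yes — it overlaps Declan, Dmitri

Declan: starts 7am before Noor ends 9:55am, and ends 8:55am after Noor starts 7:55am → overlap.
Dmitri: starts 8:05am before Noor ends 9:55am, and ends 9:45am after Noor starts 7:55am → overlap.
Mateo: starts 1:10pm at or after Noor ends 9:55am → clear.
Tariq: starts 5:25pm at or after Noor ends 9:55am → clear.
Ravi: starts 5:50pm at or after Noor ends 9:55am → clear.
Noor overlaps Declan, Dmitri.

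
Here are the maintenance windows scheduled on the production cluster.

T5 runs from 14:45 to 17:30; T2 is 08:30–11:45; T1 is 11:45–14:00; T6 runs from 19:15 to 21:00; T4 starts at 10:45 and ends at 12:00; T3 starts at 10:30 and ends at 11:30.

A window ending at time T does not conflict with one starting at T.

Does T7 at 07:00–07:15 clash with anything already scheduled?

No — it doesn't clash with anything

T2: starts 08:30 at or after T7 ends 07:15 → clear.
T3: starts 10:30 at or after T7 ends 07:15 → clear.
T4: starts 10:45 at or after T7 ends 07:15 → clear.
T1: starts 11:45 at or after T7 ends 07:15 → clear.
T5: starts 14:45 at or after T7 ends 07:15 → clear.
T6: starts 19:15 at or after T7 ends 07:15 → clear.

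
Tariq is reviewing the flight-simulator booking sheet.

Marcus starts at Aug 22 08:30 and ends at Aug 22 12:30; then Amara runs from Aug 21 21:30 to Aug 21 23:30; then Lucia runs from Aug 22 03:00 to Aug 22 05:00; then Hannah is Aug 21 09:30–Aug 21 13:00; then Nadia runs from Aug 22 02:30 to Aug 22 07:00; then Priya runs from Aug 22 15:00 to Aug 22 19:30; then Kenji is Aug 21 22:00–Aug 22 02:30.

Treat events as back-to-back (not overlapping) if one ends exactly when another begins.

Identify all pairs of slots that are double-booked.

Sorted by start: Hannah, Amara, Kenji, Nadia, Lucia, Marcus, Priya.
Amara starts after Hannah ends, so Hannah has no further overlaps.
Kenji starts before Amara ends → Amara and Kenji overlap.
Nadia starts after Amara ends, so Amara has no further overlaps.
Nadia starts exactly when Kenji ends (back-to-back, no overlap), so Kenji has no further overlaps.
Lucia starts before Nadia ends → Nadia and Lucia overlap.
Marcus starts after Nadia ends, so Nadia has no further overlaps.
Marcus starts after Lucia ends, so Lucia has no further overlaps.
Priya starts after Marcus ends.

Amara & Kenji, Lucia & Nadia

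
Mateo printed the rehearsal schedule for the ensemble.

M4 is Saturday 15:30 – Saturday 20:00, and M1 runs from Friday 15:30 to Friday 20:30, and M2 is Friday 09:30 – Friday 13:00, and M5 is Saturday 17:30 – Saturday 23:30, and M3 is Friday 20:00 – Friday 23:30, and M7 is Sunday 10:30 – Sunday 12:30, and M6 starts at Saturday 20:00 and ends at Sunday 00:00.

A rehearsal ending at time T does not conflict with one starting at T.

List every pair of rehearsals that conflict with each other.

M1 & M3, M4 & M5, M5 & M6

Check each pair: they overlap iff neither finishes before the other starts.
Sorted by start: M2, M1, M3, M4, M5, M6, M7.
M1 starts after M2 ends — done with M2.
M3 starts before M1 ends → M1 and M3 overlap.
M4 starts after M1 ends — done with M1.
M4 starts after M3 ends — done with M3.
M5 starts before M4 ends → M4 and M5 overlap.
M6 starts exactly when M4 ends (back-to-back, no overlap) — done with M4.
M6 starts before M5 ends → M5 and M6 overlap.
M7 starts after M5 ends.
M7 starts after M6 ends.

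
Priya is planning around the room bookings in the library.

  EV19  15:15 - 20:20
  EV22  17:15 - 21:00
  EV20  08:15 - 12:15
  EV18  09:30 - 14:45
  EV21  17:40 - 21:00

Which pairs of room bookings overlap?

EV18 & EV20, EV19 & EV21, EV19 & EV22, EV21 & EV22

Sorted by start: EV20, EV18, EV19, EV22, EV21.
EV18 starts before EV20 ends → EV20 and EV18 overlap.
EV19 starts after EV20 ends; EV20 is clear from here.
EV19 starts after EV18 ends; EV18 is clear from here.
EV22 starts before EV19 ends → EV19 and EV22 overlap.
EV21 starts before EV19 ends → EV19 and EV21 overlap.
EV21 starts before EV22 ends → EV22 and EV21 overlap.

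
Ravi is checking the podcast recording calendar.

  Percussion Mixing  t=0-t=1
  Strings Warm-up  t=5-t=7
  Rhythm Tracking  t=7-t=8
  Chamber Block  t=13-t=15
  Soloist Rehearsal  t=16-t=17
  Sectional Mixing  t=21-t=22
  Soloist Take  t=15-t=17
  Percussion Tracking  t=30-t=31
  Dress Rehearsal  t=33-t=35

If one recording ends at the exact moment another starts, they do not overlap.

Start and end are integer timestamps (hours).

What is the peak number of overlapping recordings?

Sweep the timeline, counting +1 at each start and −1 at each end (ends before starts at a tie):
t=0 start Percussion Mixing → 1
t=1 end Percussion Mixing → 0
t=5 start Strings Warm-up → 1
t=7 end Strings Warm-up → 0
t=7 start Rhythm Tracking → 1
t=8 end Rhythm Tracking → 0
t=13 start Chamber Block → 1
t=15 end Chamber Block → 0
t=15 start Soloist Take → 1
t=16 start Soloist Rehearsal → 2
t=17 end Soloist Rehearsal → 1
t=17 end Soloist Take → 0
t=21 start Sectional Mixing → 1
t=22 end Sectional Mixing → 0
t=30 start Percussion Tracking → 1
t=31 end Percussion Tracking → 0
t=33 start Dress Rehearsal → 1
t=35 end Dress Rehearsal → 0
Peak is 2, at t=16 (Soloist Rehearsal, Soloist Take).

2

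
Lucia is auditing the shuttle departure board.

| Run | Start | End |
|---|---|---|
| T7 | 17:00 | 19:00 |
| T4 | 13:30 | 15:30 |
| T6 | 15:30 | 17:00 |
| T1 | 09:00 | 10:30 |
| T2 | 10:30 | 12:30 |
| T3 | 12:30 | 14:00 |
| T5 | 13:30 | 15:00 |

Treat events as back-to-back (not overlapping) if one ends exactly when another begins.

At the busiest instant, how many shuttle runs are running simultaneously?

3

Walk through starts and ends in time order (an end at T is processed before a start at T):
09:00 start T1 → 1
10:30 end T1 → 0
10:30 start T2 → 1
12:30 end T2 → 0
12:30 start T3 → 1
13:30 start T4 → 2
13:30 start T5 → 3
14:00 end T3 → 2
15:00 end T5 → 1
15:30 end T4 → 0
15:30 start T6 → 1
17:00 end T6 → 0
17:00 start T7 → 1
19:00 end T7 → 0
Peak is 3, at 13:30 (T3, T4, T5).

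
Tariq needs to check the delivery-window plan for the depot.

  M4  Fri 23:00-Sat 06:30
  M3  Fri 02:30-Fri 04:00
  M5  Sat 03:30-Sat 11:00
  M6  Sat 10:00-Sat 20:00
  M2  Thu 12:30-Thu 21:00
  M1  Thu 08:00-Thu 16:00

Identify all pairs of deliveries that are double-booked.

M1 & M2, M4 & M5, M5 & M6

Check each pair: they overlap iff neither finishes before the other starts.
Sorted by start: M1, M2, M3, M4, M5, M6.
M2 starts before M1 ends → M1 and M2 overlap.
M3 starts after M1 ends — done with M1.
M3 starts after M2 ends — done with M2.
M4 starts after M3 ends — done with M3.
M5 starts before M4 ends → M4 and M5 overlap.
M6 starts after M4 ends.
M6 starts before M5 ends → M5 and M6 overlap.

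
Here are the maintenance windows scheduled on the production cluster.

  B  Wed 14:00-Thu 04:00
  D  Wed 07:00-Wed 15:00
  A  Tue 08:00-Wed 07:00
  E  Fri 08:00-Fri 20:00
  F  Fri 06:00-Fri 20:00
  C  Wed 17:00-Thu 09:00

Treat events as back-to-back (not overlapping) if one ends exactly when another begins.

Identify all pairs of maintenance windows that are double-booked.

Two intervals overlap when each starts before the other ends.
Sorted by start: A, D, B, C, F, E.
D starts exactly when A ends (back-to-back, no overlap); A is clear from here.
B starts before D ends → D and B overlap.
C starts after D ends; D is clear from here.
C starts before B ends → B and C overlap.
F starts after B ends; B is clear from here.
F starts after C ends; C is clear from here.
E starts before F ends → F and E overlap.

B & C, B & D, E & F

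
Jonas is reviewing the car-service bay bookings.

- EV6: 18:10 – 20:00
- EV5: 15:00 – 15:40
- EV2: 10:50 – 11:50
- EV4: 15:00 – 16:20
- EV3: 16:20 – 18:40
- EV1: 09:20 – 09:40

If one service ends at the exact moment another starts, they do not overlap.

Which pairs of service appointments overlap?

Sorted by start: EV1, EV2, EV4, EV5, EV3, EV6.
EV2 starts after EV1 ends, so EV1 has no further overlaps.
EV4 starts after EV2 ends, so EV2 has no further overlaps.
EV5 starts before EV4 ends → EV4 and EV5 overlap.
EV3 starts exactly when EV4 ends (back-to-back, no overlap), so EV4 has no further overlaps.
EV3 starts after EV5 ends, so EV5 has no further overlaps.
EV6 starts before EV3 ends → EV3 and EV6 overlap.

EV3 & EV6, EV4 & EV5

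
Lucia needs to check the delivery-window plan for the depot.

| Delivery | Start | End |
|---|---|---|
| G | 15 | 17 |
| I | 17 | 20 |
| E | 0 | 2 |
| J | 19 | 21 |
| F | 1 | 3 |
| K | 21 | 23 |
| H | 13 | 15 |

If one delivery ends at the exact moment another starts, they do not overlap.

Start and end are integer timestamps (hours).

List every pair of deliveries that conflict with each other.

Sorted by start: E, F, H, G, I, J, K.
F starts before E ends → E and F overlap.
H starts after E ends, so E has no further overlaps.
H starts after F ends, so F has no further overlaps.
G starts exactly when H ends (back-to-back, no overlap), so H has no further overlaps.
I starts exactly when G ends (back-to-back, no overlap), so G has no further overlaps.
J starts before I ends → I and J overlap.
K starts after I ends.
K starts exactly when J ends (back-to-back, no overlap).

E & F, I & J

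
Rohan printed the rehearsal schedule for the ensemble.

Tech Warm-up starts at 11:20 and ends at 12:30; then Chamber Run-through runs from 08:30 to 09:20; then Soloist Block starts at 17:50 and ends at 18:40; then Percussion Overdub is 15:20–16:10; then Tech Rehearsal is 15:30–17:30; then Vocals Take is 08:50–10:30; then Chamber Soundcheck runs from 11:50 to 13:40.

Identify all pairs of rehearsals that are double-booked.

Chamber Run-through & Vocals Take, Chamber Soundcheck & Tech Warm-up, Percussion Overdub & Tech Rehearsal

Check each pair: they overlap iff neither finishes before the other starts.
Sorted by start: Chamber Run-through, Vocals Take, Tech Warm-up, Chamber Soundcheck, Percussion Overdub, Tech Rehearsal, Soloist Block.
Vocals Take starts before Chamber Run-through ends → Chamber Run-through and Vocals Take overlap.
Tech Warm-up starts after Chamber Run-through ends — done with Chamber Run-through.
Tech Warm-up starts after Vocals Take ends — done with Vocals Take.
Chamber Soundcheck starts before Tech Warm-up ends → Tech Warm-up and Chamber Soundcheck overlap.
Percussion Overdub starts after Tech Warm-up ends — done with Tech Warm-up.
Percussion Overdub starts after Chamber Soundcheck ends — done with Chamber Soundcheck.
Tech Rehearsal starts before Percussion Overdub ends → Percussion Overdub and Tech Rehearsal overlap.
Soloist Block starts after Percussion Overdub ends.
Soloist Block starts after Tech Rehearsal ends.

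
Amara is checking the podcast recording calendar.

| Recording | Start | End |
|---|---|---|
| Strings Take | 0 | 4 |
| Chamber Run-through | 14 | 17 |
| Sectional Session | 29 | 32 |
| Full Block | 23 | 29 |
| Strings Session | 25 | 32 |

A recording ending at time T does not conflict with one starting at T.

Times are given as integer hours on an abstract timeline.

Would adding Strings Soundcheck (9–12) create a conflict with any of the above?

Strings Take: ends 4 at or before Strings Soundcheck starts 9 → clear.
Chamber Run-through: starts 14 at or after Strings Soundcheck ends 12 → clear.
Full Block: starts 23 at or after Strings Soundcheck ends 12 → clear.
Strings Session: starts 25 at or after Strings Soundcheck ends 12 → clear.
Sectional Session: starts 29 at or after Strings Soundcheck ends 12 → clear.

No — it doesn't clash with anything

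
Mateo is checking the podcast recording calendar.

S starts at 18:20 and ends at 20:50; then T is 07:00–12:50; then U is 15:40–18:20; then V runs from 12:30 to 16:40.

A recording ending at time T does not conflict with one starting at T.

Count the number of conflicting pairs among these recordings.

2

Two intervals overlap when each starts before the other ends.
Sorted by start: T, V, U, S.
V starts before T ends → T and V overlap.
U starts after T ends, so nothing later overlaps T either.
U starts before V ends → V and U overlap.
S starts after V ends.
S starts exactly when U ends (back-to-back, no overlap).
Overlapping pairs: T & V, U & V — 2 in total.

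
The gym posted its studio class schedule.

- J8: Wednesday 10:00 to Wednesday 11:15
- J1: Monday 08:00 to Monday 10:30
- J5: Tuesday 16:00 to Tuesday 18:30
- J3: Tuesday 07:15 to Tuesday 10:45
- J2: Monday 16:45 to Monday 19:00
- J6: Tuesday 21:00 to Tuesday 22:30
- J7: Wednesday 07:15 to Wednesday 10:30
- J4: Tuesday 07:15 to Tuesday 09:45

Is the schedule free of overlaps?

No

Sorted by start: J1, J2, J3, J4, J5, J6, J7, J8.
J2 starts after J1 ends, so J1 has no further overlaps.
J3 starts after J2 ends, so J2 has no further overlaps.
J4 starts before J3 ends → J3 and J4 overlap.
That's a conflict, so the schedule is not conflict-free.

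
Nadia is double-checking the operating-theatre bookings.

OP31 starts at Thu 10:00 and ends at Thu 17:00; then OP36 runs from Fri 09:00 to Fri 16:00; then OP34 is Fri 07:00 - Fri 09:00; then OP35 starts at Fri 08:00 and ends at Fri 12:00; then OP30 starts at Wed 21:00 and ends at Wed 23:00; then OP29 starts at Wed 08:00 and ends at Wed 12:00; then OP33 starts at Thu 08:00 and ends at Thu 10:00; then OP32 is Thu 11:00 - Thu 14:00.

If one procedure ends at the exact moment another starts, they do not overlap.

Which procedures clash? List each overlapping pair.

Check each pair: they overlap iff neither finishes before the other starts.
Sorted by start: OP29, OP30, OP33, OP31, OP32, OP34, OP35, OP36.
OP30 starts after OP29 ends, so nothing later overlaps OP29 either.
OP33 starts after OP30 ends, so nothing later overlaps OP30 either.
OP31 starts exactly when OP33 ends (back-to-back, no overlap), so nothing later overlaps OP33 either.
OP32 starts before OP31 ends → OP31 and OP32 overlap.
OP34 starts after OP31 ends, so nothing later overlaps OP31 either.
OP34 starts after OP32 ends, so nothing later overlaps OP32 either.
OP35 starts before OP34 ends → OP34 and OP35 overlap.
OP36 starts exactly when OP34 ends (back-to-back, no overlap).
OP36 starts before OP35 ends → OP35 and OP36 overlap.

OP31 & OP32, OP34 & OP35, OP35 & OP36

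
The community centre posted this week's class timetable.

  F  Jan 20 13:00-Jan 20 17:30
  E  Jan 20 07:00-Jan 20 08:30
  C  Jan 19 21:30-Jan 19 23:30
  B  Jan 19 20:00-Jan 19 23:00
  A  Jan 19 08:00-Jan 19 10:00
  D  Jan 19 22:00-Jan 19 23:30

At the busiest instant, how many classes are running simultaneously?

3

Sweep the timeline, counting +1 at each start and −1 at each end (ends before starts at a tie):
Jan 19 08:00 start A → 1
Jan 19 10:00 end A → 0
Jan 19 20:00 start B → 1
Jan 19 21:30 start C → 2
Jan 19 22:00 start D → 3
Jan 19 23:00 end B → 2
Jan 19 23:30 end C → 1
Jan 19 23:30 end D → 0
Jan 20 07:00 start E → 1
Jan 20 08:30 end E → 0
Jan 20 13:00 start F → 1
Jan 20 17:30 end F → 0
Peak is 3, at Jan 19 22:00 (B, C, D).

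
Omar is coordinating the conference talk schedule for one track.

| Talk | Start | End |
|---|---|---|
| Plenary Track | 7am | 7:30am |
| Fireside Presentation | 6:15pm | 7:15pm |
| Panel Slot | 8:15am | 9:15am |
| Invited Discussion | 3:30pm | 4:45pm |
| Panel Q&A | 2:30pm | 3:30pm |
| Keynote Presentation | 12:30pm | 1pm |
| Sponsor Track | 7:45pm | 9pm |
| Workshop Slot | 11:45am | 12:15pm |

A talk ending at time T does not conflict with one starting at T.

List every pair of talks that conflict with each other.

no conflicts

Two intervals overlap when each starts before the other ends.
Sorted by start: Plenary Track, Panel Slot, Workshop Slot, Keynote Presentation, Panel Q&A, Invited Discussion, Fireside Presentation, Sponsor Track.
Panel Slot starts after Plenary Track ends — done with Plenary Track.
Workshop Slot starts after Panel Slot ends — done with Panel Slot.
Keynote Presentation starts after Workshop Slot ends — done with Workshop Slot.
Panel Q&A starts after Keynote Presentation ends — done with Keynote Presentation.
Invited Discussion starts exactly when Panel Q&A ends (back-to-back, no overlap) — done with Panel Q&A.
Fireside Presentation starts after Invited Discussion ends — done with Invited Discussion.
Sponsor Track starts after Fireside Presentation ends.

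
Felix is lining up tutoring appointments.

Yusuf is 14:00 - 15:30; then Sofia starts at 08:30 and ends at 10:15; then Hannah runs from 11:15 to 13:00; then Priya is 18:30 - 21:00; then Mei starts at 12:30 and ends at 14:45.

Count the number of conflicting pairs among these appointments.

2

Check each pair: they overlap iff neither finishes before the other starts.
Sorted by start: Sofia, Hannah, Mei, Yusuf, Priya.
Hannah starts after Sofia ends; Sofia is clear from here.
Mei starts before Hannah ends → Hannah and Mei overlap.
Yusuf starts after Hannah ends; Hannah is clear from here.
Yusuf starts before Mei ends → Mei and Yusuf overlap.
Priya starts after Mei ends.
Priya starts after Yusuf ends.
Overlapping pairs: Hannah & Mei, Mei & Yusuf — 2 in total.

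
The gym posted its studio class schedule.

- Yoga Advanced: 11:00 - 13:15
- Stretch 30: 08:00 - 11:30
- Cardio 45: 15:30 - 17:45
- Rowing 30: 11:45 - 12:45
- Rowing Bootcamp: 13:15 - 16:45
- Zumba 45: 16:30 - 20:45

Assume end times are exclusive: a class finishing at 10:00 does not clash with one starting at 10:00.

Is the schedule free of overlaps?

No

Sorted by start: Stretch 30, Yoga Advanced, Rowing 30, Rowing Bootcamp, Cardio 45, Zumba 45.
Yoga Advanced starts before Stretch 30 ends → Stretch 30 and Yoga Advanced overlap.
That's a conflict, so the schedule is not conflict-free.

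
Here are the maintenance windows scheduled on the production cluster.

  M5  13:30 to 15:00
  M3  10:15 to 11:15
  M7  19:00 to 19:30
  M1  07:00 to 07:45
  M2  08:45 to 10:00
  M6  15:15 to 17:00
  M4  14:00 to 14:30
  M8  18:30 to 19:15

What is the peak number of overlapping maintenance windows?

2

Sort all start/end points and keep a running count:
07:00 start M1 → 1
07:45 end M1 → 0
08:45 start M2 → 1
10:00 end M2 → 0
10:15 start M3 → 1
11:15 end M3 → 0
13:30 start M5 → 1
14:00 start M4 → 2
14:30 end M4 → 1
15:00 end M5 → 0
15:15 start M6 → 1
17:00 end M6 → 0
18:30 start M8 → 1
19:00 start M7 → 2
19:15 end M8 → 1
19:30 end M7 → 0
Peak is 2, at 14:00 (M4, M5).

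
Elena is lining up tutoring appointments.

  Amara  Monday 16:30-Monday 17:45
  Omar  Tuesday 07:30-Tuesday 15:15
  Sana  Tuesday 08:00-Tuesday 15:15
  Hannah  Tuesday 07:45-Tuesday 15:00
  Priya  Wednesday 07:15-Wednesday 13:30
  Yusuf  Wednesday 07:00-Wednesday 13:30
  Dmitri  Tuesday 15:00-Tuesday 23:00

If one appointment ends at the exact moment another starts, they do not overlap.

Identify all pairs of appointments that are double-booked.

Sorted by start: Amara, Omar, Hannah, Sana, Dmitri, Yusuf, Priya.
Omar starts after Amara ends, so nothing later overlaps Amara either.
Hannah starts before Omar ends → Omar and Hannah overlap.
Sana starts before Omar ends → Omar and Sana overlap.
Dmitri starts before Omar ends → Omar and Dmitri overlap.
Yusuf starts after Omar ends, so nothing later overlaps Omar either.
Sana starts before Hannah ends → Hannah and Sana overlap.
Dmitri starts exactly when Hannah ends (back-to-back, no overlap), so nothing later overlaps Hannah either.
Dmitri starts before Sana ends → Sana and Dmitri overlap.
Yusuf starts after Sana ends, so nothing later overlaps Sana either.
Yusuf starts after Dmitri ends, so nothing later overlaps Dmitri either.
Priya starts before Yusuf ends → Yusuf and Priya overlap.

Dmitri & Omar, Dmitri & Sana, Hannah & Omar, Hannah & Sana, Omar & Sana, Priya & Yusuf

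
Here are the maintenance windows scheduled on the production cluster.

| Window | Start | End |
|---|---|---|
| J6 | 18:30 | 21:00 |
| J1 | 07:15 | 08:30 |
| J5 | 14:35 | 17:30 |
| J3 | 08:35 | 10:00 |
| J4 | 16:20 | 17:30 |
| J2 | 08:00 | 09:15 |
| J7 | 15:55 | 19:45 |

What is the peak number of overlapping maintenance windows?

3

Sort all start/end points and keep a running count:
07:15 start J1 → 1
08:00 start J2 → 2
08:30 end J1 → 1
08:35 start J3 → 2
09:15 end J2 → 1
10:00 end J3 → 0
14:35 start J5 → 1
15:55 start J7 → 2
16:20 start J4 → 3
17:30 end J4 → 2
17:30 end J5 → 1
18:30 start J6 → 2
19:45 end J7 → 1
21:00 end J6 → 0
Peak is 3, at 16:20 (J4, J5, J7).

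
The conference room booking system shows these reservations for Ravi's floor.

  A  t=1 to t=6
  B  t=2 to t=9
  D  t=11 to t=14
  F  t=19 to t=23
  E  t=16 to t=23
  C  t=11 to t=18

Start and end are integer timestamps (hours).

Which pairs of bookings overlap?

A & B, C & D, C & E, E & F

Check each pair: they overlap iff neither finishes before the other starts.
Sorted by start: A, B, C, D, E, F.
B starts before A ends → A and B overlap.
C starts after A ends, so nothing later overlaps A either.
C starts after B ends, so nothing later overlaps B either.
D starts before C ends → C and D overlap.
E starts before C ends → C and E overlap.
F starts after C ends.
E starts after D ends, so nothing later overlaps D either.
F starts before E ends → E and F overlap.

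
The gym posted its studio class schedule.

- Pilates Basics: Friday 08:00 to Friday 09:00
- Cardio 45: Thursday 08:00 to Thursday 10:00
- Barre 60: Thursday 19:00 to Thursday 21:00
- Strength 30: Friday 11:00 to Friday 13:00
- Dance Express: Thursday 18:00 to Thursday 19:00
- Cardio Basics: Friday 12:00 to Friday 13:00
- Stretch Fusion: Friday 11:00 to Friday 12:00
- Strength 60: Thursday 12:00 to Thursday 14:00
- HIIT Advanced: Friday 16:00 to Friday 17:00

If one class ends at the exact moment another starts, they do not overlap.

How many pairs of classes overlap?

2

Sorted by start: Cardio 45, Strength 60, Dance Express, Barre 60, Pilates Basics, Stretch Fusion, Strength 30, Cardio Basics, HIIT Advanced.
Strength 60 starts after Cardio 45 ends — done with Cardio 45.
Dance Express starts after Strength 60 ends — done with Strength 60.
Barre 60 starts exactly when Dance Express ends (back-to-back, no overlap) — done with Dance Express.
Pilates Basics starts after Barre 60 ends — done with Barre 60.
Stretch Fusion starts after Pilates Basics ends — done with Pilates Basics.
Strength 30 starts before Stretch Fusion ends → Stretch Fusion and Strength 30 overlap.
Cardio Basics starts exactly when Stretch Fusion ends (back-to-back, no overlap) — done with Stretch Fusion.
Cardio Basics starts before Strength 30 ends → Strength 30 and Cardio Basics overlap.
HIIT Advanced starts after Strength 30 ends.
HIIT Advanced starts after Cardio Basics ends.
Overlapping pairs: Cardio Basics & Strength 30, Strength 30 & Stretch Fusion — 2 in total.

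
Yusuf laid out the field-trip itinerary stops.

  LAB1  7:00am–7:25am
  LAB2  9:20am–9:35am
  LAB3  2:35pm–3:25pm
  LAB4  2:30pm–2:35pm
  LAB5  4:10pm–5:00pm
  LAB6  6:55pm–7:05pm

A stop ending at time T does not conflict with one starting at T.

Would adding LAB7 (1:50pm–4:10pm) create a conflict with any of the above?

LAB1: ends 7:25am at or before LAB7 starts 1:50pm → clear.
LAB2: ends 9:35am at or before LAB7 starts 1:50pm → clear.
LAB4: starts 2:30pm before LAB7 ends 4:10pm, and ends 2:35pm after LAB7 starts 1:50pm → overlap.
LAB3: starts 2:35pm before LAB7 ends 4:10pm, and ends 3:25pm after LAB7 starts 1:50pm → overlap.
LAB5: starts 4:10pm at or after LAB7 ends 4:10pm → clear.
LAB6: starts 6:55pm at or after LAB7 ends 4:10pm → clear.
LAB7 overlaps LAB3, LAB4.

Yes — it overlaps LAB3, LAB4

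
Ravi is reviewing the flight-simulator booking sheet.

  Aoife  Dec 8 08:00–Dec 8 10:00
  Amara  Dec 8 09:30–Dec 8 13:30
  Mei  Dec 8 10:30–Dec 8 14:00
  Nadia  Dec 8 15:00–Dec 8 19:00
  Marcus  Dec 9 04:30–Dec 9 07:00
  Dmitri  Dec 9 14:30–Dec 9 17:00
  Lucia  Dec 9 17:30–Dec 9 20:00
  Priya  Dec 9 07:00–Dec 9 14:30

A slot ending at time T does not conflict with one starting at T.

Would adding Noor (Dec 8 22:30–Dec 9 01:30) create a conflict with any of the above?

No — it doesn't clash with anything

Aoife: ends Dec 8 10:00 at or before Noor starts Dec 8 22:30 → clear.
Amara: ends Dec 8 13:30 at or before Noor starts Dec 8 22:30 → clear.
Mei: ends Dec 8 14:00 at or before Noor starts Dec 8 22:30 → clear.
Nadia: ends Dec 8 19:00 at or before Noor starts Dec 8 22:30 → clear.
Marcus: starts Dec 9 04:30 at or after Noor ends Dec 9 01:30 → clear.
Priya: starts Dec 9 07:00 at or after Noor ends Dec 9 01:30 → clear.
Dmitri: starts Dec 9 14:30 at or after Noor ends Dec 9 01:30 → clear.
Lucia: starts Dec 9 17:30 at or after Noor ends Dec 9 01:30 → clear.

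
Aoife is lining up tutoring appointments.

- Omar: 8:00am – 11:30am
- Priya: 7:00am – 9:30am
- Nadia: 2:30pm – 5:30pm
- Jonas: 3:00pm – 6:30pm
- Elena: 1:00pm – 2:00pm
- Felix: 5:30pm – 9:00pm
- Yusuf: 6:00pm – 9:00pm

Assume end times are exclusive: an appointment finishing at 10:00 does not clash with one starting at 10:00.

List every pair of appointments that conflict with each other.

Felix & Jonas, Felix & Yusuf, Jonas & Nadia, Jonas & Yusuf, Omar & Priya

Check each pair: they overlap iff neither finishes before the other starts.
Sorted by start: Priya, Omar, Elena, Nadia, Jonas, Felix, Yusuf.
Omar starts before Priya ends → Priya and Omar overlap.
Elena starts after Priya ends, so nothing later overlaps Priya either.
Elena starts after Omar ends, so nothing later overlaps Omar either.
Nadia starts after Elena ends, so nothing later overlaps Elena either.
Jonas starts before Nadia ends → Nadia and Jonas overlap.
Felix starts exactly when Nadia ends (back-to-back, no overlap), so nothing later overlaps Nadia either.
Felix starts before Jonas ends → Jonas and Felix overlap.
Yusuf starts before Jonas ends → Jonas and Yusuf overlap.
Yusuf starts before Felix ends → Felix and Yusuf overlap.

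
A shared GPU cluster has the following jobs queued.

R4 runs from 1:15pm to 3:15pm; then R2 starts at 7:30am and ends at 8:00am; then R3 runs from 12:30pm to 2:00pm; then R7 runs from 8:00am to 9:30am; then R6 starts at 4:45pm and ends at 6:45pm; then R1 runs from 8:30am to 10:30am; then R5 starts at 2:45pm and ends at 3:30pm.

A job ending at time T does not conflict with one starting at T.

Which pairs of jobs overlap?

Check each pair: they overlap iff neither finishes before the other starts.
Sorted by start: R2, R7, R1, R3, R4, R5, R6.
R7 starts exactly when R2 ends (back-to-back, no overlap); R2 is clear from here.
R1 starts before R7 ends → R7 and R1 overlap.
R3 starts after R7 ends; R7 is clear from here.
R3 starts after R1 ends; R1 is clear from here.
R4 starts before R3 ends → R3 and R4 overlap.
R5 starts after R3 ends; R3 is clear from here.
R5 starts before R4 ends → R4 and R5 overlap.
R6 starts after R4 ends.
R6 starts after R5 ends.

R1 & R7, R3 & R4, R4 & R5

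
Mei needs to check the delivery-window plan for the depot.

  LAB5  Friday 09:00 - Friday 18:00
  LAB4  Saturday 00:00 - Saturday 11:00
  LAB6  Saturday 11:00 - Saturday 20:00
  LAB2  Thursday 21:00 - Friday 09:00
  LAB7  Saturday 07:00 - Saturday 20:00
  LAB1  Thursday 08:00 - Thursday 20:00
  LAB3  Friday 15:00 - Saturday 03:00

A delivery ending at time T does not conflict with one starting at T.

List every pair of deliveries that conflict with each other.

Sorted by start: LAB1, LAB2, LAB5, LAB3, LAB4, LAB7, LAB6.
LAB2 starts after LAB1 ends — done with LAB1.
LAB5 starts exactly when LAB2 ends (back-to-back, no overlap) — done with LAB2.
LAB3 starts before LAB5 ends → LAB5 and LAB3 overlap.
LAB4 starts after LAB5 ends — done with LAB5.
LAB4 starts before LAB3 ends → LAB3 and LAB4 overlap.
LAB7 starts after LAB3 ends — done with LAB3.
LAB7 starts before LAB4 ends → LAB4 and LAB7 overlap.
LAB6 starts exactly when LAB4 ends (back-to-back, no overlap).
LAB6 starts before LAB7 ends → LAB7 and LAB6 overlap.

LAB3 & LAB4, LAB3 & LAB5, LAB4 & LAB7, LAB6 & LAB7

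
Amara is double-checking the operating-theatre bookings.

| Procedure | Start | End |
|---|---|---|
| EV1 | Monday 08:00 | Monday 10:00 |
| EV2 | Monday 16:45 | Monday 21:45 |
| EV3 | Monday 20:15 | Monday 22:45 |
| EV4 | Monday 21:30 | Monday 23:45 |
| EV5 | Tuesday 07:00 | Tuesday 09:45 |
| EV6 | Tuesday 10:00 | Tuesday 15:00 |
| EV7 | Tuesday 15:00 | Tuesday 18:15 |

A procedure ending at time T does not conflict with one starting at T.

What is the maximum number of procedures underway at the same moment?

Walk through starts and ends in time order (an end at T is processed before a start at T):
Monday 08:00 start EV1 → 1
Monday 10:00 end EV1 → 0
Monday 16:45 start EV2 → 1
Monday 20:15 start EV3 → 2
Monday 21:30 start EV4 → 3
Monday 21:45 end EV2 → 2
Monday 22:45 end EV3 → 1
Monday 23:45 end EV4 → 0
Tuesday 07:00 start EV5 → 1
Tuesday 09:45 end EV5 → 0
Tuesday 10:00 start EV6 → 1
Tuesday 15:00 end EV6 → 0
Tuesday 15:00 start EV7 → 1
Tuesday 18:15 end EV7 → 0
Peak is 3, at Monday 21:30 (EV2, EV3, EV4).

3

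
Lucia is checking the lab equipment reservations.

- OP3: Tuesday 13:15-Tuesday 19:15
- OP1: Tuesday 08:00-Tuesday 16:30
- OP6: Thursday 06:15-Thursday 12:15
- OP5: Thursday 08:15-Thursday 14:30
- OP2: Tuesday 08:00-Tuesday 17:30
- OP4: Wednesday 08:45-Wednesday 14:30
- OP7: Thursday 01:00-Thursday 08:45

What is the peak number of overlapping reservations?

3

Walk through starts and ends in time order (an end at T is processed before a start at T):
Tuesday 08:00 start OP1 → 1
Tuesday 08:00 start OP2 → 2
Tuesday 13:15 start OP3 → 3
Tuesday 16:30 end OP1 → 2
Tuesday 17:30 end OP2 → 1
Tuesday 19:15 end OP3 → 0
Wednesday 08:45 start OP4 → 1
Wednesday 14:30 end OP4 → 0
Thursday 01:00 start OP7 → 1
Thursday 06:15 start OP6 → 2
Thursday 08:15 start OP5 → 3
Thursday 08:45 end OP7 → 2
Thursday 12:15 end OP6 → 1
Thursday 14:30 end OP5 → 0
Peak is 3, at Tuesday 13:15 (OP1, OP2, OP3).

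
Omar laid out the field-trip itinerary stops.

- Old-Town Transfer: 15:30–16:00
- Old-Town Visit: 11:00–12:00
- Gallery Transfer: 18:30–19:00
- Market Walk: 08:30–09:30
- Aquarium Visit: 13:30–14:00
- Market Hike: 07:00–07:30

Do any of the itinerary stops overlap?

No

Sorted by start: Market Hike, Market Walk, Old-Town Visit, Aquarium Visit, Old-Town Transfer, Gallery Transfer.
Market Walk starts after Market Hike ends — done with Market Hike.
Old-Town Visit starts after Market Walk ends — done with Market Walk.
Aquarium Visit starts after Old-Town Visit ends — done with Old-Town Visit.
Old-Town Transfer starts after Aquarium Visit ends — done with Aquarium Visit.
Gallery Transfer starts after Old-Town Transfer ends.
Every pair is clear; the schedule has no overlaps.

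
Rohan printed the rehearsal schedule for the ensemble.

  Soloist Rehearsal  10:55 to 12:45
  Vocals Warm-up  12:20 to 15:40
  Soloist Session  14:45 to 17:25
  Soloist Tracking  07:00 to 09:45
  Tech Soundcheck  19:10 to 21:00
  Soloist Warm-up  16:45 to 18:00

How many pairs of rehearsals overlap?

Check each pair: they overlap iff neither finishes before the other starts.
Sorted by start: Soloist Tracking, Soloist Rehearsal, Vocals Warm-up, Soloist Session, Soloist Warm-up, Tech Soundcheck.
Soloist Rehearsal starts after Soloist Tracking ends, so Soloist Tracking has no further overlaps.
Vocals Warm-up starts before Soloist Rehearsal ends → Soloist Rehearsal and Vocals Warm-up overlap.
Soloist Session starts after Soloist Rehearsal ends, so Soloist Rehearsal has no further overlaps.
Soloist Session starts before Vocals Warm-up ends → Vocals Warm-up and Soloist Session overlap.
Soloist Warm-up starts after Vocals Warm-up ends, so Vocals Warm-up has no further overlaps.
Soloist Warm-up starts before Soloist Session ends → Soloist Session and Soloist Warm-up overlap.
Tech Soundcheck starts after Soloist Session ends.
Tech Soundcheck starts after Soloist Warm-up ends.
Overlapping pairs: Soloist Rehearsal & Vocals Warm-up, Soloist Session & Soloist Warm-up, Soloist Session & Vocals Warm-up — 3 in total.

3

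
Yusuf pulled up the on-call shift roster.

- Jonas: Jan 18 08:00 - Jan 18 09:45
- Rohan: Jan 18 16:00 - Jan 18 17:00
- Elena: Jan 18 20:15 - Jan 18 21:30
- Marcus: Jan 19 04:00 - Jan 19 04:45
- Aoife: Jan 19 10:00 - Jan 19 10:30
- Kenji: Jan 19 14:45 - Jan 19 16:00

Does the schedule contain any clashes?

Sorted by start: Jonas, Rohan, Elena, Marcus, Aoife, Kenji.
Rohan starts after Jonas ends, so Jonas has no further overlaps.
Elena starts after Rohan ends, so Rohan has no further overlaps.
Marcus starts after Elena ends, so Elena has no further overlaps.
Aoife starts after Marcus ends, so Marcus has no further overlaps.
Kenji starts after Aoife ends.
Every pair is clear; the schedule has no overlaps.

No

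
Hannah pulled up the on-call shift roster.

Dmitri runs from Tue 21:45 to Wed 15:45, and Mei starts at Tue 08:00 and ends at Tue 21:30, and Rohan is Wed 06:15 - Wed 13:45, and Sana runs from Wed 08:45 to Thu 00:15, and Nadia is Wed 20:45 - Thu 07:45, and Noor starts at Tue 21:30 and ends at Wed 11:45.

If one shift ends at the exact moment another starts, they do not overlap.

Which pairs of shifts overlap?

Dmitri & Noor, Dmitri & Rohan, Dmitri & Sana, Nadia & Sana, Noor & Rohan, Noor & Sana, Rohan & Sana

Check each pair: they overlap iff neither finishes before the other starts.
Sorted by start: Mei, Noor, Dmitri, Rohan, Sana, Nadia.
Noor starts exactly when Mei ends (back-to-back, no overlap) — done with Mei.
Dmitri starts before Noor ends → Noor and Dmitri overlap.
Rohan starts before Noor ends → Noor and Rohan overlap.
Sana starts before Noor ends → Noor and Sana overlap.
Nadia starts after Noor ends.
Rohan starts before Dmitri ends → Dmitri and Rohan overlap.
Sana starts before Dmitri ends → Dmitri and Sana overlap.
Nadia starts after Dmitri ends.
Sana starts before Rohan ends → Rohan and Sana overlap.
Nadia starts after Rohan ends.
Nadia starts before Sana ends → Sana and Nadia overlap.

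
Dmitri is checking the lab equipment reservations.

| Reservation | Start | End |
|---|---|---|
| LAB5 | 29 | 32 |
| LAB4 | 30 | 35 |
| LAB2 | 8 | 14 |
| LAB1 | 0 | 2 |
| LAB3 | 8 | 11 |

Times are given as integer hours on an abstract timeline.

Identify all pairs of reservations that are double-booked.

LAB2 & LAB3, LAB4 & LAB5

Two intervals overlap when each starts before the other ends.
Sorted by start: LAB1, LAB2, LAB3, LAB5, LAB4.
LAB2 starts after LAB1 ends; LAB1 is clear from here.
LAB3 starts before LAB2 ends → LAB2 and LAB3 overlap.
LAB5 starts after LAB2 ends; LAB2 is clear from here.
LAB5 starts after LAB3 ends; LAB3 is clear from here.
LAB4 starts before LAB5 ends → LAB5 and LAB4 overlap.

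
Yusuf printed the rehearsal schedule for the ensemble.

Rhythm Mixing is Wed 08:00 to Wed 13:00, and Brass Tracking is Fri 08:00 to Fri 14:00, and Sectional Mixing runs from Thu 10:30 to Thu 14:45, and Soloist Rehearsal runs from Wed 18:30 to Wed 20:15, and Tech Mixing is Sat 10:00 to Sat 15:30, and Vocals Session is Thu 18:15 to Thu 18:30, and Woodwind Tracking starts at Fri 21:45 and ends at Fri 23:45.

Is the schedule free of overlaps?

Yes

Sorted by start: Rhythm Mixing, Soloist Rehearsal, Sectional Mixing, Vocals Session, Brass Tracking, Woodwind Tracking, Tech Mixing.
Soloist Rehearsal starts after Rhythm Mixing ends, so Rhythm Mixing has no further overlaps.
Sectional Mixing starts after Soloist Rehearsal ends, so Soloist Rehearsal has no further overlaps.
Vocals Session starts after Sectional Mixing ends, so Sectional Mixing has no further overlaps.
Brass Tracking starts after Vocals Session ends, so Vocals Session has no further overlaps.
Woodwind Tracking starts after Brass Tracking ends, so Brass Tracking has no further overlaps.
Tech Mixing starts after Woodwind Tracking ends.
Every pair is clear; the schedule has no overlaps.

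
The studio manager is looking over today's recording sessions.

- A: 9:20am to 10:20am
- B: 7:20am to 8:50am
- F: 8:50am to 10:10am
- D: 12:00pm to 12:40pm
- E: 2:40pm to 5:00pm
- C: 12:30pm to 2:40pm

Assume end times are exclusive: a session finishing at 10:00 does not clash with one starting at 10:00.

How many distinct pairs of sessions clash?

Sorted by start: B, F, A, D, C, E.
F starts exactly when B ends (back-to-back, no overlap), so B has no further overlaps.
A starts before F ends → F and A overlap.
D starts after F ends, so F has no further overlaps.
D starts after A ends, so A has no further overlaps.
C starts before D ends → D and C overlap.
E starts after D ends.
E starts exactly when C ends (back-to-back, no overlap).
Overlapping pairs: A & F, C & D — 2 in total.

2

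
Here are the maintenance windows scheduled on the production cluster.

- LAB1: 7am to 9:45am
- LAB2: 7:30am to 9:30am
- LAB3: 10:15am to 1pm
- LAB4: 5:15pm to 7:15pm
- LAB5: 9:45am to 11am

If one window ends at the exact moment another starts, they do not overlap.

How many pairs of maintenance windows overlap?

Sorted by start: LAB1, LAB2, LAB5, LAB3, LAB4.
LAB2 starts before LAB1 ends → LAB1 and LAB2 overlap.
LAB5 starts exactly when LAB1 ends (back-to-back, no overlap) — done with LAB1.
LAB5 starts after LAB2 ends — done with LAB2.
LAB3 starts before LAB5 ends → LAB5 and LAB3 overlap.
LAB4 starts after LAB5 ends.
LAB4 starts after LAB3 ends.
Overlapping pairs: LAB1 & LAB2, LAB3 & LAB5 — 2 in total.

2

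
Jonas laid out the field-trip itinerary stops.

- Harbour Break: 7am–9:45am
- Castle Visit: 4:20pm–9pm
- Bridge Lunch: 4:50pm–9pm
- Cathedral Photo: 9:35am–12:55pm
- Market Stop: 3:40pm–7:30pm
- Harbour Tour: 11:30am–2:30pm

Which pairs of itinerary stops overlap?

Bridge Lunch & Castle Visit, Bridge Lunch & Market Stop, Castle Visit & Market Stop, Cathedral Photo & Harbour Break, Cathedral Photo & Harbour Tour

Two intervals overlap when each starts before the other ends.
Sorted by start: Harbour Break, Cathedral Photo, Harbour Tour, Market Stop, Castle Visit, Bridge Lunch.
Cathedral Photo starts before Harbour Break ends → Harbour Break and Cathedral Photo overlap.
Harbour Tour starts after Harbour Break ends, so Harbour Break has no further overlaps.
Harbour Tour starts before Cathedral Photo ends → Cathedral Photo and Harbour Tour overlap.
Market Stop starts after Cathedral Photo ends, so Cathedral Photo has no further overlaps.
Market Stop starts after Harbour Tour ends, so Harbour Tour has no further overlaps.
Castle Visit starts before Market Stop ends → Market Stop and Castle Visit overlap.
Bridge Lunch starts before Market Stop ends → Market Stop and Bridge Lunch overlap.
Bridge Lunch starts before Castle Visit ends → Castle Visit and Bridge Lunch overlap.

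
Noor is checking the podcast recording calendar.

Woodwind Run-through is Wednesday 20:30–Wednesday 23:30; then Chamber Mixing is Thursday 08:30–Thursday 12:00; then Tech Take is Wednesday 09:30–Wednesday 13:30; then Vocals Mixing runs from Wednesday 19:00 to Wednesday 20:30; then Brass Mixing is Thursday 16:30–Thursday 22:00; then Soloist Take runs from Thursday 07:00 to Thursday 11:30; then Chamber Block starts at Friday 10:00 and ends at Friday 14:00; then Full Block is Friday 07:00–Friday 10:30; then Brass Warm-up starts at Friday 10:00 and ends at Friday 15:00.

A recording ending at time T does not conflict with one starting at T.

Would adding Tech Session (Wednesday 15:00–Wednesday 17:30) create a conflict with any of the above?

Tech Take: ends Wednesday 13:30 at or before Tech Session starts Wednesday 15:00 → clear.
Vocals Mixing: starts Wednesday 19:00 at or after Tech Session ends Wednesday 17:30 → clear.
Woodwind Run-through: starts Wednesday 20:30 at or after Tech Session ends Wednesday 17:30 → clear.
Soloist Take: starts Thursday 07:00 at or after Tech Session ends Wednesday 17:30 → clear.
Chamber Mixing: starts Thursday 08:30 at or after Tech Session ends Wednesday 17:30 → clear.
Brass Mixing: starts Thursday 16:30 at or after Tech Session ends Wednesday 17:30 → clear.
Full Block: starts Friday 07:00 at or after Tech Session ends Wednesday 17:30 → clear.
Chamber Block: starts Friday 10:00 at or after Tech Session ends Wednesday 17:30 → clear.
Brass Warm-up: starts Friday 10:00 at or after Tech Session ends Wednesday 17:30 → clear.

No — it doesn't clash with anything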